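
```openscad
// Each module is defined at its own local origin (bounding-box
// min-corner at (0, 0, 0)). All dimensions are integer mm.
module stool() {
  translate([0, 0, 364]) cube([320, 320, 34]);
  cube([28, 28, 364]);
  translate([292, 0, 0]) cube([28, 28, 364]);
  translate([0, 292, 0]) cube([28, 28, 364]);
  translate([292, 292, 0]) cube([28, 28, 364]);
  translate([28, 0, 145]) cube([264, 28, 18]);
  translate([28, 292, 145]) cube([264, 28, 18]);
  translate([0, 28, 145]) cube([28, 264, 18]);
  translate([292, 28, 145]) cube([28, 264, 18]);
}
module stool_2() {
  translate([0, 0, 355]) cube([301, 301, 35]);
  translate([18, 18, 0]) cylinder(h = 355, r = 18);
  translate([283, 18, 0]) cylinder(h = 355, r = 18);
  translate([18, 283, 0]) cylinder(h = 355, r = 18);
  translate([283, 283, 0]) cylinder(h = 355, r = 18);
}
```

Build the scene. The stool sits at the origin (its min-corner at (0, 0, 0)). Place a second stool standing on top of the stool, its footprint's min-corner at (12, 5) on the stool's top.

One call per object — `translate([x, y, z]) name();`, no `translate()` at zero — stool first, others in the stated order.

stool();
translate([12, 5, 398]) stool_2();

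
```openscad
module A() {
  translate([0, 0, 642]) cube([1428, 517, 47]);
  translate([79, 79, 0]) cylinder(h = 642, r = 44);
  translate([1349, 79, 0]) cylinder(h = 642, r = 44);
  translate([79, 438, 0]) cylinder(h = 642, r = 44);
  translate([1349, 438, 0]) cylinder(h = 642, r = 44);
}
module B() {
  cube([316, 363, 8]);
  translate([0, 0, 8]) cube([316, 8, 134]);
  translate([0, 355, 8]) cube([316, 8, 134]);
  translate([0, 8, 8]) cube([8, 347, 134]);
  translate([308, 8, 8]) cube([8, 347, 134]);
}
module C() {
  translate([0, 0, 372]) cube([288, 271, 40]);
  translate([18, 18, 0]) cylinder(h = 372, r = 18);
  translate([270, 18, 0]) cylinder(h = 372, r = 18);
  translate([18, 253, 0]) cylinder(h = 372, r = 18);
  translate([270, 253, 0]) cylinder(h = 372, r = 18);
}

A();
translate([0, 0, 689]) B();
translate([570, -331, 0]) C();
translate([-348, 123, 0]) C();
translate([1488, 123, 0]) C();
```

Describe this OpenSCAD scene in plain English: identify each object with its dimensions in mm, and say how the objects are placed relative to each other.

A is a rectangular dining table. The top is 1428×517×47 mm with its upper surface at z = 689 mm. It stands on four round legs of 88 mm diameter, each leg's bounding box inset 35 mm from the nearest pair of top edges, running from the floor to the underside of the top.

B is an open-topped rectangular box: outside dimensions 316×363×142 mm, with a uniform wall and base thickness of 8 mm. The base is a full 316×363 slab on the floor; four walls sit on top of the base. The front and back walls (the −y and +y sides) span the full width; the two side walls fit between them.

C is a simple wooden stool: a rectangular seat 288 mm (x) by 271 mm (y), 40 mm thick, top face at z = 412 mm, on four round legs, each 36 mm in diameter. The legs rest on z = 0, each leg's axis is inset half a diameter from the nearest pair of seat edges (so the leg's bounding box is flush with the corner).

The open box is on top of the table. Three stools sit around the table at the −y, −x, +x sides.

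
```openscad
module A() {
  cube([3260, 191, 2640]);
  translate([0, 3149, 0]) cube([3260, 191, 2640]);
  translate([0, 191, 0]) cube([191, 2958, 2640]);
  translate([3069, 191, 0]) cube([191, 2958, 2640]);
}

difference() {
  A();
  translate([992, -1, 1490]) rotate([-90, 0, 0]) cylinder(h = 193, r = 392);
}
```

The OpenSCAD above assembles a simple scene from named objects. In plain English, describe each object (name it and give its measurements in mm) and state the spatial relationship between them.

A is a box-shaped house frame (walls only): outside footprint 3260×3340 mm, wall height 2640 mm, wall thickness 191 mm. The two y-facing walls run the full x-width; the two x-facing walls fit between the inner faces of the y-facing walls.

The house frame has a circular hole of radius 392 mm through its front wall, centred at (x = 992, z = 1490).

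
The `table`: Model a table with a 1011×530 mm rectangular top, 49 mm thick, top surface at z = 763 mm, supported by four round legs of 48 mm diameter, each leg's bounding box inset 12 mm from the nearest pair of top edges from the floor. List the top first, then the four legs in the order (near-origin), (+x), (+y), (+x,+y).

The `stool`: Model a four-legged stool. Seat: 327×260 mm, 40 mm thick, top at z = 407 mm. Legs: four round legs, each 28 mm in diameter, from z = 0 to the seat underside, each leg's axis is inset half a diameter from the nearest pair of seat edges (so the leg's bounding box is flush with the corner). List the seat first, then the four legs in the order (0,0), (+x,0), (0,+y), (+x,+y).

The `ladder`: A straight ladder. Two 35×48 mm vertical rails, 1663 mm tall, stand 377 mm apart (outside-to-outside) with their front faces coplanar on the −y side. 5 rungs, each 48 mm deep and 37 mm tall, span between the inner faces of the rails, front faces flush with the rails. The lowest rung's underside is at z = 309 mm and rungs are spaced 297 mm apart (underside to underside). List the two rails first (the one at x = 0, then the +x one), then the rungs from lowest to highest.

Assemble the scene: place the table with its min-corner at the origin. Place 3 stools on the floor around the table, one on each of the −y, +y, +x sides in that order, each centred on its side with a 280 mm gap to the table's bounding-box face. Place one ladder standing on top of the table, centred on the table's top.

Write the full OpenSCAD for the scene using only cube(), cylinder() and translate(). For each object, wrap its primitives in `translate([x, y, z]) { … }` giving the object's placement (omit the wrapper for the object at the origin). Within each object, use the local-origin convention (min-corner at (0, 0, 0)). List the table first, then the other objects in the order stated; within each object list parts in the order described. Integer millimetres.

translate([0, 0, 714]) cube([1011, 530, 49]);
translate([36, 36, 0]) cylinder(h = 714, r = 24);
translate([975, 36, 0]) cylinder(h = 714, r = 24);
translate([36, 494, 0]) cylinder(h = 714, r = 24);
translate([975, 494, 0]) cylinder(h = 714, r = 24);
translate([342, -540, 0]) {
  translate([0, 0, 367]) cube([327, 260, 40]);
  translate([14, 14, 0]) cylinder(h = 367, r = 14);
  translate([313, 14, 0]) cylinder(h = 367, r = 14);
  translate([14, 246, 0]) cylinder(h = 367, r = 14);
  translate([313, 246, 0]) cylinder(h = 367, r = 14);
}
translate([342, 810, 0]) {
  translate([0, 0, 367]) cube([327, 260, 40]);
  translate([14, 14, 0]) cylinder(h = 367, r = 14);
  translate([313, 14, 0]) cylinder(h = 367, r = 14);
  translate([14, 246, 0]) cylinder(h = 367, r = 14);
  translate([313, 246, 0]) cylinder(h = 367, r = 14);
}
translate([1291, 135, 0]) {
  translate([0, 0, 367]) cube([327, 260, 40]);
  translate([14, 14, 0]) cylinder(h = 367, r = 14);
  translate([313, 14, 0]) cylinder(h = 367, r = 14);
  translate([14, 246, 0]) cylinder(h = 367, r = 14);
  translate([313, 246, 0]) cylinder(h = 367, r = 14);
}
translate([317, 241, 763]) {
  cube([35, 48, 1663]);
  translate([342, 0, 0]) cube([35, 48, 1663]);
  translate([35, 0, 309]) cube([307, 48, 37]);
  translate([35, 0, 606]) cube([307, 48, 37]);
  translate([35, 0, 903]) cube([307, 48, 37]);
  translate([35, 0, 1200]) cube([307, 48, 37]);
  translate([35, 0, 1497]) cube([307, 48, 37]);
}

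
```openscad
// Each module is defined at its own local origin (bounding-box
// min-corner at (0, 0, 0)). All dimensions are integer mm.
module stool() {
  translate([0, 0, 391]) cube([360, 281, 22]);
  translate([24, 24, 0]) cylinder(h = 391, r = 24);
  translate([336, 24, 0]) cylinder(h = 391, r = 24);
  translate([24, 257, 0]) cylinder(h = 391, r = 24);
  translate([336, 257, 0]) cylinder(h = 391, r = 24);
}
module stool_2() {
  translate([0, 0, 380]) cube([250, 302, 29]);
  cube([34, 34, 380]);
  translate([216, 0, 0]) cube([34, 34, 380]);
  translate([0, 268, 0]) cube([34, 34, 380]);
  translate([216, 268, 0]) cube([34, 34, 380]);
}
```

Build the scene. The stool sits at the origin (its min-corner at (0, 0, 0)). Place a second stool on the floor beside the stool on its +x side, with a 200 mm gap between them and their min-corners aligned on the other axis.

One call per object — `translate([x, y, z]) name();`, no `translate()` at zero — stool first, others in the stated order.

stool();
translate([560, 0, 0]) stool_2();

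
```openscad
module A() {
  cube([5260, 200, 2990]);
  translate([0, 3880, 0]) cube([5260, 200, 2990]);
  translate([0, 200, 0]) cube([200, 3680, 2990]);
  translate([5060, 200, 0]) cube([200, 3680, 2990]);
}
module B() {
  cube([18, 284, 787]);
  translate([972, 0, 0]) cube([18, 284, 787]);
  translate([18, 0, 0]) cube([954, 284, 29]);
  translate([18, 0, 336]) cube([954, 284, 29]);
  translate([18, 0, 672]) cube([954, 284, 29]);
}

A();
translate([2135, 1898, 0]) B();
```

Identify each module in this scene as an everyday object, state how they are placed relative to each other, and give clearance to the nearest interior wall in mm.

A is a house frame. B is a bookshelf. The bookshelf sits inside the house frame, centred. The clearance to the nearest interior wall is 1698 mm.

Clearances: x = 1935, y = 1698; minimum 1698 mm.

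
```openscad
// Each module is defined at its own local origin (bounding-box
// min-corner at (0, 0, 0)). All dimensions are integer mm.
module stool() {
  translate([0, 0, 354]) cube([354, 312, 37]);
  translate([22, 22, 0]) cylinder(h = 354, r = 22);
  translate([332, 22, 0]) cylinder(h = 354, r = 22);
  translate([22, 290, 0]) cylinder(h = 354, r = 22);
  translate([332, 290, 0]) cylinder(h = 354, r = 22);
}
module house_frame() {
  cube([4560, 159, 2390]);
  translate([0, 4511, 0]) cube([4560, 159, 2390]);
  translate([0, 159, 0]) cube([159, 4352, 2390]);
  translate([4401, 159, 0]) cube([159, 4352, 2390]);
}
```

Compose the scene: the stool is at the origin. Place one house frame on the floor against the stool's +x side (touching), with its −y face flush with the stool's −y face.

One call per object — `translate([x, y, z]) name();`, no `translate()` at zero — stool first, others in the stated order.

stool();
translate([354, 0, 0]) house_frame();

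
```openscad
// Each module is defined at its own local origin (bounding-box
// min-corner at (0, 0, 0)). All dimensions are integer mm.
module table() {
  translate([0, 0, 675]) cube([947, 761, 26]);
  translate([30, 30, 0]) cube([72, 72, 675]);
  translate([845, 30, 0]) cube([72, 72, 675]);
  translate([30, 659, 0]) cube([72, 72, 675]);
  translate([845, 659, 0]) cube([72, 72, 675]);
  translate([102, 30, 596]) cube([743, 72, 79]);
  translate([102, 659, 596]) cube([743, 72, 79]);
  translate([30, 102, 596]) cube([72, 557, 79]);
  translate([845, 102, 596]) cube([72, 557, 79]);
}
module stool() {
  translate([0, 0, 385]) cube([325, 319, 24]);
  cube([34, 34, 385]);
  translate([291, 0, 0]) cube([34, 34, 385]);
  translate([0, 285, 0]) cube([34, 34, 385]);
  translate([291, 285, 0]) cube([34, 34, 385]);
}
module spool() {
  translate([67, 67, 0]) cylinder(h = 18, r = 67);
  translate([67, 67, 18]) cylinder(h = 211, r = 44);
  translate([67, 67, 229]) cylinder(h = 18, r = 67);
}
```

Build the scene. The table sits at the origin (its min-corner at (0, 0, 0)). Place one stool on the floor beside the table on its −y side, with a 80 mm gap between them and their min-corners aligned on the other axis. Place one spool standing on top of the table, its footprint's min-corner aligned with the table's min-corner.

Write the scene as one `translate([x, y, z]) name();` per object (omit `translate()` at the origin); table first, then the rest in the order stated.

table();
translate([0, -399, 0]) stool();
translate([0, 0, 701]) spool();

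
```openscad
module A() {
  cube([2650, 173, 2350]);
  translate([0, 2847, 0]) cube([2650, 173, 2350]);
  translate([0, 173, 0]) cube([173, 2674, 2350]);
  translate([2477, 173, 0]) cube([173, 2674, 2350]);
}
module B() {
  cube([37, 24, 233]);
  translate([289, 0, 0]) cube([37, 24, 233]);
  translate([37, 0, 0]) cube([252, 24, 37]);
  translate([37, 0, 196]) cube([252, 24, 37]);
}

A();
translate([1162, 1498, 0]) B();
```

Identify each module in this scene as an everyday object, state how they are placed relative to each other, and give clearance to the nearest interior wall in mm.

Clearances: x = 989, y = 1325; minimum 989 mm.

A is a house frame. B is a picture frame. The picture frame sits inside the house frame, centred. The clearance to the nearest interior wall is 989 mm.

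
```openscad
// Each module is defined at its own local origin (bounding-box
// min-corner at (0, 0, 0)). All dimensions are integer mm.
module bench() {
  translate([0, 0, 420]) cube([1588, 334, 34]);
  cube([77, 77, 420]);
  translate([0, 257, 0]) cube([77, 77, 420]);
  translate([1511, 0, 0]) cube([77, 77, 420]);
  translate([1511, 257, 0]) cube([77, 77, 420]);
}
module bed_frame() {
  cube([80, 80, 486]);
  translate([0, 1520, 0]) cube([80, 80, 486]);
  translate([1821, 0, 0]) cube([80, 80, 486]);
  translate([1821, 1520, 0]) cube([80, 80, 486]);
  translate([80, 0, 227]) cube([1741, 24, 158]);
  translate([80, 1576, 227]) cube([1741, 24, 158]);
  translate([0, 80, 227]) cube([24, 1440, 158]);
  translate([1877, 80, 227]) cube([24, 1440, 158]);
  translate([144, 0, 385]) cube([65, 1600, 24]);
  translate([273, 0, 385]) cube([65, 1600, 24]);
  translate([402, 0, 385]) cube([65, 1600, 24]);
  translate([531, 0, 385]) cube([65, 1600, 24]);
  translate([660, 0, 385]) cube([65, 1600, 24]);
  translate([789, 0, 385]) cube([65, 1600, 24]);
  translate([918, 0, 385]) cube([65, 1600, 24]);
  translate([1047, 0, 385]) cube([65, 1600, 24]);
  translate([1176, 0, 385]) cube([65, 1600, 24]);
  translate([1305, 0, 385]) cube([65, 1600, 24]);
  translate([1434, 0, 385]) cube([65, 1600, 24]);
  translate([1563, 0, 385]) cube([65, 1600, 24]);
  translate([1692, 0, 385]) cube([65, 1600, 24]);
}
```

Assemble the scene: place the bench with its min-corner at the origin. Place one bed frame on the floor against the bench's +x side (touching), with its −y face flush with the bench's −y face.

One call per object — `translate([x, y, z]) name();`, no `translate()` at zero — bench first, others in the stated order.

bench();
translate([1588, 0, 0]) bed_frame();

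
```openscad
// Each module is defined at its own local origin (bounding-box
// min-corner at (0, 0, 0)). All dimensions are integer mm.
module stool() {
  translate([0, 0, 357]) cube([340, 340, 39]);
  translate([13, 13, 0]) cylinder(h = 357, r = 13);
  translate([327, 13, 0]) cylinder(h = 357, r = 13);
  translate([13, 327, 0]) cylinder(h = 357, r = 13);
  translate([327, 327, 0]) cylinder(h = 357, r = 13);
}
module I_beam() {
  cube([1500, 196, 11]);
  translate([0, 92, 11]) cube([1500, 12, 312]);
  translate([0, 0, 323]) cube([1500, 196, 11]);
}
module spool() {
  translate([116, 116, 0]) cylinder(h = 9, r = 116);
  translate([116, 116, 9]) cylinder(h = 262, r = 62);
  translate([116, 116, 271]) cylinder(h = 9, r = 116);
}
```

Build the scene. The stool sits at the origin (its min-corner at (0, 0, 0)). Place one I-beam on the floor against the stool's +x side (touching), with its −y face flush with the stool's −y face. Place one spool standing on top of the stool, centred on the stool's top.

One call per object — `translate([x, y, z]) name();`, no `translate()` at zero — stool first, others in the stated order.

stool();
translate([340, 0, 0]) I_beam();
translate([54, 54, 396]) spool();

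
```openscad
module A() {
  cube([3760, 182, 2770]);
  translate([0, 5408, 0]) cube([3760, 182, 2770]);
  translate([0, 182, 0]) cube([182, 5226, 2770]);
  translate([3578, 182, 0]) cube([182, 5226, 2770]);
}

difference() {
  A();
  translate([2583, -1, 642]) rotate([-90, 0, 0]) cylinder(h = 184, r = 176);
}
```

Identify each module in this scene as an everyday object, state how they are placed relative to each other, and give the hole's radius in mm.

The subtracted cylinder has r = 176 mm.

A is a house frame. The house frame has a circular hole through its front wall. The hole's radius is 176 mm.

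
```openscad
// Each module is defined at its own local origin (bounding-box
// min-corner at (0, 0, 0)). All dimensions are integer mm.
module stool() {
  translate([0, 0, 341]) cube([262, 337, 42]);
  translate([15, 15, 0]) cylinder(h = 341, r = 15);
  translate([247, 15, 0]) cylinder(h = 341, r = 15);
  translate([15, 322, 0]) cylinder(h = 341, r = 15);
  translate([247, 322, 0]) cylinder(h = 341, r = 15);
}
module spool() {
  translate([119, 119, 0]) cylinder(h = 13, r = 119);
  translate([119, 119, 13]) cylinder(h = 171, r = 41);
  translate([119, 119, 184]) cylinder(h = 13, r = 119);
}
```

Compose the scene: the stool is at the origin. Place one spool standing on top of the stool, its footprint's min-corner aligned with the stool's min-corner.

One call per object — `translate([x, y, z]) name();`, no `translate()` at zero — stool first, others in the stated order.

stool();
translate([0, 0, 383]) spool();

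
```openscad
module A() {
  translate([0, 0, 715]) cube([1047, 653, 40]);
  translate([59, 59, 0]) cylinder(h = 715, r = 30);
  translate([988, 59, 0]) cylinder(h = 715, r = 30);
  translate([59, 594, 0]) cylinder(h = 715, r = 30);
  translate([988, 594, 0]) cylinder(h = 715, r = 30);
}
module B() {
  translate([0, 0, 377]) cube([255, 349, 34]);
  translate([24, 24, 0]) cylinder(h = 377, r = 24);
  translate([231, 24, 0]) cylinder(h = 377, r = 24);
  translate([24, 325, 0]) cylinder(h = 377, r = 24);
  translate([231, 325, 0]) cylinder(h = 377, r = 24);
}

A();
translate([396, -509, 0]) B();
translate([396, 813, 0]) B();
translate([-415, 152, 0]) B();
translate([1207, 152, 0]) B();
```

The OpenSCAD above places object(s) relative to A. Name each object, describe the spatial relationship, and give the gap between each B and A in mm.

Each stool's nearest face is 160 mm from the table's bounding box.

A is a table. B is a stool. Four stools sit around the table at the −y, +y, −x, +x sides. The gap between each stool and the table is 160 mm.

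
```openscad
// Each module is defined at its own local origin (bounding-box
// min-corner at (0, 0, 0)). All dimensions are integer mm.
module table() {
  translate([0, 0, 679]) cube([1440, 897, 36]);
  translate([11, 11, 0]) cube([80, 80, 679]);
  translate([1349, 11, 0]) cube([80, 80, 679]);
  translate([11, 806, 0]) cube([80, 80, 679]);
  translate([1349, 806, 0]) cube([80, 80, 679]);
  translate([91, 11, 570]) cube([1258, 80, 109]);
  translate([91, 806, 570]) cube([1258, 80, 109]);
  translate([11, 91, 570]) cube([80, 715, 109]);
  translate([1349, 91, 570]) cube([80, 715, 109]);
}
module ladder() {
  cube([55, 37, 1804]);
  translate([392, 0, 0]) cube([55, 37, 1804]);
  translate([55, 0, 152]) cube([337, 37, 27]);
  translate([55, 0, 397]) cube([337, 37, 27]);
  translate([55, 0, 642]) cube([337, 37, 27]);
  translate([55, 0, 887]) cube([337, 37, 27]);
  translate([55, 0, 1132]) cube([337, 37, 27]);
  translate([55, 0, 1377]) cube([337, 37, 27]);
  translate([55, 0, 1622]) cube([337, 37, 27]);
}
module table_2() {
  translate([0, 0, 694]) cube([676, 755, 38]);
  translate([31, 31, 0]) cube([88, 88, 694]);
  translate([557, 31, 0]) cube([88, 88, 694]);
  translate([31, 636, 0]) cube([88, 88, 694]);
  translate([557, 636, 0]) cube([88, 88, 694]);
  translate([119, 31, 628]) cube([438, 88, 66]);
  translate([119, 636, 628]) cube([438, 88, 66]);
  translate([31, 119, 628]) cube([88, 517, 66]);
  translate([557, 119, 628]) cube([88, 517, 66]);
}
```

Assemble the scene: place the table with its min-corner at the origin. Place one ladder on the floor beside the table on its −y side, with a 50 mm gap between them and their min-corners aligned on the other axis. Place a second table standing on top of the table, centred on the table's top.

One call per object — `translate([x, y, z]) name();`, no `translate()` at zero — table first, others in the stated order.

table();
translate([0, -87, 0]) ladder();
translate([382, 71, 715]) table_2();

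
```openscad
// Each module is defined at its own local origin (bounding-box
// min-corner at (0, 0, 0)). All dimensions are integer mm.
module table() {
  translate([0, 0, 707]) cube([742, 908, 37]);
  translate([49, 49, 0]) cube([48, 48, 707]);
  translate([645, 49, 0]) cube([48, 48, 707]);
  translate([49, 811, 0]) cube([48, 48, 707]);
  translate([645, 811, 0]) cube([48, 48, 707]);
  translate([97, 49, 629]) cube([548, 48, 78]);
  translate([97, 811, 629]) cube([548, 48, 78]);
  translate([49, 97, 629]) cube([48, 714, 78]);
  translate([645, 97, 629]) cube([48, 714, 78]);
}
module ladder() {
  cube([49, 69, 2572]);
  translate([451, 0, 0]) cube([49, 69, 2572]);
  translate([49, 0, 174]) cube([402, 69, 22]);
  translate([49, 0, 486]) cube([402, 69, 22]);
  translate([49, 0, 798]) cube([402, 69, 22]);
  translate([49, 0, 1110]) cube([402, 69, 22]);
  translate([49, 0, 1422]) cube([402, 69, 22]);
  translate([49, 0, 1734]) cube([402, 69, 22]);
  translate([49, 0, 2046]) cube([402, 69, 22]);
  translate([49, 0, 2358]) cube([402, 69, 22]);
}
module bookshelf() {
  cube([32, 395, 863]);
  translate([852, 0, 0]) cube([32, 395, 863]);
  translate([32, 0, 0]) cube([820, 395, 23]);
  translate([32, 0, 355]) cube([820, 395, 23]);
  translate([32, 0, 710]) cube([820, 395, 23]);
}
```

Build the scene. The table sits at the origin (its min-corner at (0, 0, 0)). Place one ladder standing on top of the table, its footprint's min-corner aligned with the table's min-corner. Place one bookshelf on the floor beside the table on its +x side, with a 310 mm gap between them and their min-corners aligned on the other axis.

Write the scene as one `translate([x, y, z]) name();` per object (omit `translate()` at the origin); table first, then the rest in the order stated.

table();
translate([0, 0, 744]) ladder();
translate([1052, 0, 0]) bookshelf();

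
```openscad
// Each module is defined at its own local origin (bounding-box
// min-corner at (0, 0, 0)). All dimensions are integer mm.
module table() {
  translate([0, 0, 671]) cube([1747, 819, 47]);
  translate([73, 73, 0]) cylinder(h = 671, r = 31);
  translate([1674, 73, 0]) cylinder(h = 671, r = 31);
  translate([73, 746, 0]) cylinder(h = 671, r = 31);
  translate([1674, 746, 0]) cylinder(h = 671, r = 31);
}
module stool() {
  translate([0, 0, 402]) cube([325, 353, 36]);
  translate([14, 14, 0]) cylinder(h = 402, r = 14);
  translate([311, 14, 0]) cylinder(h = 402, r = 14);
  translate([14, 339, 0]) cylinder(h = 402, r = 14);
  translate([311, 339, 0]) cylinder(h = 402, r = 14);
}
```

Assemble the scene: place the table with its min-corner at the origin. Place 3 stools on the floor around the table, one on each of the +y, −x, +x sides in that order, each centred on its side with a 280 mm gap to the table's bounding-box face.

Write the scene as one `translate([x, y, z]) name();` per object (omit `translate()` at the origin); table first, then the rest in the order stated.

table();
translate([711, 1099, 0]) stool();
translate([-605, 233, 0]) stool();
translate([2027, 233, 0]) stool();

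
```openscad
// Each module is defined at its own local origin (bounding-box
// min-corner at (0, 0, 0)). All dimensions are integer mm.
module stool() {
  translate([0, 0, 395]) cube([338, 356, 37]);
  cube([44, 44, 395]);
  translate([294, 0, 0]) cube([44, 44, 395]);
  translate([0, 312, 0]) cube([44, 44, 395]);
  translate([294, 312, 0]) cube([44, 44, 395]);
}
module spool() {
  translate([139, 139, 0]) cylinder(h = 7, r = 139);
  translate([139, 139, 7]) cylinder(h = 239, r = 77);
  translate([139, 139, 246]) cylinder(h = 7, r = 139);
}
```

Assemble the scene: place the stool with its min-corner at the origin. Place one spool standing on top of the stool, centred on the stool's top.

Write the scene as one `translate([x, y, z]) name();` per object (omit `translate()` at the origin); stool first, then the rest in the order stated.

stool();
translate([30, 39, 432]) spool();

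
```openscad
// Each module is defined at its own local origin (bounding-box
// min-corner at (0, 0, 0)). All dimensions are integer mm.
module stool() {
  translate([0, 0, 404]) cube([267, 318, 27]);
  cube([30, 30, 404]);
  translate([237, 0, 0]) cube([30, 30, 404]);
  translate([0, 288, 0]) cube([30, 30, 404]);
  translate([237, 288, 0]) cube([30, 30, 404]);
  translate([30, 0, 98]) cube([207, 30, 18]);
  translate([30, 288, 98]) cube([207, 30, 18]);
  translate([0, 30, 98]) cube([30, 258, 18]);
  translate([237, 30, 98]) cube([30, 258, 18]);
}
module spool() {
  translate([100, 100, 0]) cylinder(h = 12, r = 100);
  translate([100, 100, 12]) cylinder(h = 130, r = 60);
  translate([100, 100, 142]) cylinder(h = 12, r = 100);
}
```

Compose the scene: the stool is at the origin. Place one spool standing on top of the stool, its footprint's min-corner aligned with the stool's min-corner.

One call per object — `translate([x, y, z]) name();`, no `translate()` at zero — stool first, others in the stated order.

stool();
translate([0, 0, 431]) spool();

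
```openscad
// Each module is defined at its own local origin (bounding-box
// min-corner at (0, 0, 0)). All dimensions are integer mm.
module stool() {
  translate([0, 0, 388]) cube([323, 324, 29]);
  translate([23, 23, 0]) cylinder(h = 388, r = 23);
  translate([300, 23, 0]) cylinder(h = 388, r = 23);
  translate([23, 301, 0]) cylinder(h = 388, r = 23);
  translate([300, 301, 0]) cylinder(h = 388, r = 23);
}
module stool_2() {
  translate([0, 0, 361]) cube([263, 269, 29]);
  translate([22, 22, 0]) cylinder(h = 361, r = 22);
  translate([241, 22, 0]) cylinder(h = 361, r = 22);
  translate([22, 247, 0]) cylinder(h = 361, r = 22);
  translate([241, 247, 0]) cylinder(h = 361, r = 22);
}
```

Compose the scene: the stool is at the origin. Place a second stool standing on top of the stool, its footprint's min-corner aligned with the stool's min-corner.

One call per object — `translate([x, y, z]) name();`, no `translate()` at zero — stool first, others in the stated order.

stool();
translate([0, 0, 417]) stool_2();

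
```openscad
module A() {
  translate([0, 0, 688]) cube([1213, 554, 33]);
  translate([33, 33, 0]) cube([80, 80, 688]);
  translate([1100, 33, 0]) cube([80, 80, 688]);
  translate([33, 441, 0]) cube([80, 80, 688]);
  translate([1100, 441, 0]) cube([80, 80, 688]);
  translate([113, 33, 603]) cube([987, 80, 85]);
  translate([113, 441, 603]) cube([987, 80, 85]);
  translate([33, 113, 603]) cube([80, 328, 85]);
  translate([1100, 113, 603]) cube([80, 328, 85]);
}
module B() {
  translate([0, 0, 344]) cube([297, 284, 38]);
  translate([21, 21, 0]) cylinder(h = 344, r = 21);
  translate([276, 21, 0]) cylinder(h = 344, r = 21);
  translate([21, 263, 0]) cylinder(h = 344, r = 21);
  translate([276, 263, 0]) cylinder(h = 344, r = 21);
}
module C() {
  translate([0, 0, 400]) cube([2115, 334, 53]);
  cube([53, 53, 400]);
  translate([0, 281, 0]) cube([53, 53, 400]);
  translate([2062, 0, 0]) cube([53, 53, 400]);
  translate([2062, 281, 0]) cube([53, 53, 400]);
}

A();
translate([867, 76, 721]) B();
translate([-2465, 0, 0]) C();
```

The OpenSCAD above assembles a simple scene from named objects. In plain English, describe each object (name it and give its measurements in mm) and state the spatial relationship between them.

A is a rectangular dining table. The top is 1213×554×33 mm with its upper surface at z = 721 mm. It stands on four 80×80 mm square legs, each inset 33 mm from the nearest pair of top edges, running from the floor to the underside of the top. Four apron rails, 80 mm thick and 85 mm tall, run between adjacent legs with their top edges flush with the underside of the top and their outer faces flush with the legs' outer faces.

B is a simple wooden stool: a rectangular seat 297 mm (x) by 284 mm (y), 38 mm thick, top face at z = 382 mm, on four round legs, each 42 mm in diameter. The legs rest on z = 0, each leg's axis is inset half a diameter from the nearest pair of seat edges (so the leg's bounding box is flush with the corner).

C is a long wooden bench with a 2115 mm (x) × 334 mm (y) seat, 53 mm thick, its top surface 453 mm above the floor. Four 53 mm square legs at the seat corners, flush with the edges, run from z = 0 to the seat underside.

The stool is on top of the table. The bench is on the floor beside the table on its −x side.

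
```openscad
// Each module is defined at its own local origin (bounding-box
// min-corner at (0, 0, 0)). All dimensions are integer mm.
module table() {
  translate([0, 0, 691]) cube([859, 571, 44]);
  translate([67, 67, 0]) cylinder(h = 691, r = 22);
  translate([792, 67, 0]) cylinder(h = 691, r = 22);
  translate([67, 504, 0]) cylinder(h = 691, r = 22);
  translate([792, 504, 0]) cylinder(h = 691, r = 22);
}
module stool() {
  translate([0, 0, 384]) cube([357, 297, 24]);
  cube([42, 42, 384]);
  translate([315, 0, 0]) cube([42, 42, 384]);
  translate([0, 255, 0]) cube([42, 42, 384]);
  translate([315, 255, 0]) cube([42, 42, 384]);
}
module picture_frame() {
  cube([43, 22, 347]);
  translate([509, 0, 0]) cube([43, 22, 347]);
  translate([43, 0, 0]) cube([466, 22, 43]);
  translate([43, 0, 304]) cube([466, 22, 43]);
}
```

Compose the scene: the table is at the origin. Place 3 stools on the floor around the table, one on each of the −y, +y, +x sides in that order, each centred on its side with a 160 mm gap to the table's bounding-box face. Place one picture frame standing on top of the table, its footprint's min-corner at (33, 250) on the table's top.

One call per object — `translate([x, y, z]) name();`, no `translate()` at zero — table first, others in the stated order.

table();
translate([251, -457, 0]) stool();
translate([251, 731, 0]) stool();
translate([1019, 137, 0]) stool();
translate([33, 250, 735]) picture_frame();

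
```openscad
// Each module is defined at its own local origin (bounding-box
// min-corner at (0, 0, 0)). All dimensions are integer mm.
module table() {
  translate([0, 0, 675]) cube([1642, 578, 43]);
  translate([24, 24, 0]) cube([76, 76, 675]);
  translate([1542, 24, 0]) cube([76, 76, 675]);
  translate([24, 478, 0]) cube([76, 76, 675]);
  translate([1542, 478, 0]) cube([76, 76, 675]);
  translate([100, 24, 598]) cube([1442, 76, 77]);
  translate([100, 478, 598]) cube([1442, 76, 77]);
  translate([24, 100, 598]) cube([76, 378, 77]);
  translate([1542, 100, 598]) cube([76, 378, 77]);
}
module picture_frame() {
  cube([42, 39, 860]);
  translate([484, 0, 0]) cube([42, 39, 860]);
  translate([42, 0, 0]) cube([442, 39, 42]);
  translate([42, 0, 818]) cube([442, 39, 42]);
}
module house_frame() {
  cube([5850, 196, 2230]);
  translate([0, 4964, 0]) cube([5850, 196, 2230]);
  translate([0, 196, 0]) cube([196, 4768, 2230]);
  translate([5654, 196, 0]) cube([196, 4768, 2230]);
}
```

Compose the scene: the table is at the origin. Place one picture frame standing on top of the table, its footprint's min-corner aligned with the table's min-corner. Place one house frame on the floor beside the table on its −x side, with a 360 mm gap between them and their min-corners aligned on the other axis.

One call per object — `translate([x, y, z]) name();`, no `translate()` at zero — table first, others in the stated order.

table();
translate([0, 0, 718]) picture_frame();
translate([-6210, 0, 0]) house_frame();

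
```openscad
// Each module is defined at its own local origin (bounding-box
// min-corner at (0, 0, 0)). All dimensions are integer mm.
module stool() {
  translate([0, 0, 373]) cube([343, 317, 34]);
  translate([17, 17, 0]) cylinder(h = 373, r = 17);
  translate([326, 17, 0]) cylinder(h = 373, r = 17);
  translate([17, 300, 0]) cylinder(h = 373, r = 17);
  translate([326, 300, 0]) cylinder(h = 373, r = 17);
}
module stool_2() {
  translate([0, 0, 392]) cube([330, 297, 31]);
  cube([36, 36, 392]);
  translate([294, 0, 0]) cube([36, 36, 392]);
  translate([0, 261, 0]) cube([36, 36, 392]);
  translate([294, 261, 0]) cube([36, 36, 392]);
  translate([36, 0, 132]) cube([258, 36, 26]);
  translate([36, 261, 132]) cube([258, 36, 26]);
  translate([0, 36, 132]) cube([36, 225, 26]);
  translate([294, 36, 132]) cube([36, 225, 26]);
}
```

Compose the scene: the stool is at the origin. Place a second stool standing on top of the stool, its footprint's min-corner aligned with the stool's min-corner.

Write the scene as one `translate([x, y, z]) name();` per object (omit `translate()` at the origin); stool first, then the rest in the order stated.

stool();
translate([0, 0, 407]) stool_2();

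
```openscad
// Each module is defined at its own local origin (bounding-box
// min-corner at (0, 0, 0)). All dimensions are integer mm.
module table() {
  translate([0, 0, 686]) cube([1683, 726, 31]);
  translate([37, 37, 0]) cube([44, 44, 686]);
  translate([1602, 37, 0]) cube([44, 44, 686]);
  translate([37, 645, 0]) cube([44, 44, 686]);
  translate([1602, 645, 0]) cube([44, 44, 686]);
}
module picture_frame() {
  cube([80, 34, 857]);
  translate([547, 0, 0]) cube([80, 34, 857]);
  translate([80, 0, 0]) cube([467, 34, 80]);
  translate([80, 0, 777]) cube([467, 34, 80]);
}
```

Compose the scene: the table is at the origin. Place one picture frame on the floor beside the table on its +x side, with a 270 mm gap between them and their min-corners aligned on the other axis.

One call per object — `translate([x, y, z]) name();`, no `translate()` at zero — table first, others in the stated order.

table();
translate([1953, 0, 0]) picture_frame();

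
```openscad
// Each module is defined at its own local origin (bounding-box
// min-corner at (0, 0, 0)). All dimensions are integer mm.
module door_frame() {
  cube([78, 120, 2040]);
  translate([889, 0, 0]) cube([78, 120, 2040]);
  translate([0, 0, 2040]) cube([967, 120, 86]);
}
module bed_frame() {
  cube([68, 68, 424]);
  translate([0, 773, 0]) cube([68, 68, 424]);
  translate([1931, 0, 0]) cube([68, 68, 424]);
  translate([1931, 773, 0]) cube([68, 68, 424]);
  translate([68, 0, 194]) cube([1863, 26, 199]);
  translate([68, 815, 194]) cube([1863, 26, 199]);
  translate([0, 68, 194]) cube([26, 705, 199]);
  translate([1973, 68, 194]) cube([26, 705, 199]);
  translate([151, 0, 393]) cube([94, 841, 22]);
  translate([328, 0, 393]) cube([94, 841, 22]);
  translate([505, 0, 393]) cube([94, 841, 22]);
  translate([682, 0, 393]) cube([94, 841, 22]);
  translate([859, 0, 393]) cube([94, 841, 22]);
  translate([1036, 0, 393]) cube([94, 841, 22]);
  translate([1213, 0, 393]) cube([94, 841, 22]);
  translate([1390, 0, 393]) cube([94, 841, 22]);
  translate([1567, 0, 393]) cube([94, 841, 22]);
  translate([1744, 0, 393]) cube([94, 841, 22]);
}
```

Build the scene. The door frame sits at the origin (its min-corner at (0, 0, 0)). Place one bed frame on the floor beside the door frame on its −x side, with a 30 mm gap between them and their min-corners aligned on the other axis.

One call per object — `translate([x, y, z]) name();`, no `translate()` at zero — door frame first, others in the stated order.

door_frame();
translate([-2029, 0, 0]) bed_frame();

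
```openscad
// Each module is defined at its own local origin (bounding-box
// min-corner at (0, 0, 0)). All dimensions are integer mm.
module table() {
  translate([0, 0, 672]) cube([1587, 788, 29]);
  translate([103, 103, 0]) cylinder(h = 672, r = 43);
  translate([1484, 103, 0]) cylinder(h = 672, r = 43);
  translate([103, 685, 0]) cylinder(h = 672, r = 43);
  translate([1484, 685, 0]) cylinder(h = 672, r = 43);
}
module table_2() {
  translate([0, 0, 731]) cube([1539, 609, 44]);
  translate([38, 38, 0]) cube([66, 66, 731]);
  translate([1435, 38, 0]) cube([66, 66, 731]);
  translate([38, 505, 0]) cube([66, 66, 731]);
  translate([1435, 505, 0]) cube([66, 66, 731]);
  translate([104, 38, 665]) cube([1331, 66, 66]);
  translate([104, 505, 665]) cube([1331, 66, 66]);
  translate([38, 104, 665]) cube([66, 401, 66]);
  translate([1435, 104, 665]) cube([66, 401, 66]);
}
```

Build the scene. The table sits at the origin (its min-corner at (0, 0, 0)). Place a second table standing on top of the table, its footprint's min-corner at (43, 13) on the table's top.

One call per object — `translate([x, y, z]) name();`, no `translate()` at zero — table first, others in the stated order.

table();
translate([43, 13, 701]) table_2();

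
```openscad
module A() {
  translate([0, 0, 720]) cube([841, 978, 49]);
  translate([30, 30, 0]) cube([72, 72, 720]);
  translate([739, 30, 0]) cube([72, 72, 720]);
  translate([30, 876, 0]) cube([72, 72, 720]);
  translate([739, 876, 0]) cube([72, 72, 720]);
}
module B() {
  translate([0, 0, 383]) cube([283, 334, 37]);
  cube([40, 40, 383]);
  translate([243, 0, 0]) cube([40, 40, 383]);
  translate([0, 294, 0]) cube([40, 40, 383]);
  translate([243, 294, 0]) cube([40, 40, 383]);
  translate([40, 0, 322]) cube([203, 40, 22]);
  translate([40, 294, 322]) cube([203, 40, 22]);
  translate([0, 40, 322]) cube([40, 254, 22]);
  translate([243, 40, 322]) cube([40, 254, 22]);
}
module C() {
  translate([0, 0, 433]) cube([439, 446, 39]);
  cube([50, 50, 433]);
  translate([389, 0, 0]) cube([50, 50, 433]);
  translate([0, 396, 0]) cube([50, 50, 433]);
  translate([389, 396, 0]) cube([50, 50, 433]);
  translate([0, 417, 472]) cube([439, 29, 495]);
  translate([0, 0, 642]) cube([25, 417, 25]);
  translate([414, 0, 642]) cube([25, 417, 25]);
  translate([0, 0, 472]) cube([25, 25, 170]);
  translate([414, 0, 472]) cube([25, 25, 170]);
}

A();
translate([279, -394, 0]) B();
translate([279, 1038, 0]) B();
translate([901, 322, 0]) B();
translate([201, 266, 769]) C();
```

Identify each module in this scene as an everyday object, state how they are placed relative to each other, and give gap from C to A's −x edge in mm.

A is a table. B is a stool. C is a chair. Three stools sit around the table at the −y, +y, +x sides. The chair is on top of the table, centred. The gap from the chair to the table's −x edge is 201 mm.

The chair's min-x is at 201; the table's min-x is 0; gap = 201 mm.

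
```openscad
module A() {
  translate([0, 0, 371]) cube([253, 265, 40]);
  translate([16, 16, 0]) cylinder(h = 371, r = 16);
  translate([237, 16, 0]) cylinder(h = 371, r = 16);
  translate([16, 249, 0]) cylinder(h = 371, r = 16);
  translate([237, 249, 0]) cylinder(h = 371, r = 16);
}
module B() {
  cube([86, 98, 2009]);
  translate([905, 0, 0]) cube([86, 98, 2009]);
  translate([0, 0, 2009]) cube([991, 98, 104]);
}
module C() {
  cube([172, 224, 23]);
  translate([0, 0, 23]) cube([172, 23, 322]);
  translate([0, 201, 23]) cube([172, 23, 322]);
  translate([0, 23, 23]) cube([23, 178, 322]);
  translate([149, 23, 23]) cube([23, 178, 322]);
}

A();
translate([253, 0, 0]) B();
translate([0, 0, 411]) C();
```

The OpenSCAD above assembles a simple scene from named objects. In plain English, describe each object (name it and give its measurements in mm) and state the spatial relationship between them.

A is a four-legged stool. The seat is a 253×265×40 mm slab whose top surface is at z = 411 mm; four round legs, each 32 mm in diameter, run from the floor (z = 0) to the underside of the seat, each leg's axis is inset half a diameter from the nearest pair of seat edges (so the leg's bounding box is flush with the corner).

B is a door frame. The clear opening is 819 mm wide and 2009 mm high. Two 86 mm wide jambs, 98 mm deep, stand either side of the opening from the floor to the top of the opening. A 104 mm thick head sits across the top of both jambs, spanning the full outside width of the frame.

C is an open storage box with external size 172×224×345 mm and wall thickness 23 mm (the base is also 23 mm thick). The base covers the whole footprint; the four walls stand on the base, with the y-facing walls full-width and the x-facing walls fitting between their inner faces.

The door frame is against the stool's +x side, with their −y faces flush. The open box is on top of the stool.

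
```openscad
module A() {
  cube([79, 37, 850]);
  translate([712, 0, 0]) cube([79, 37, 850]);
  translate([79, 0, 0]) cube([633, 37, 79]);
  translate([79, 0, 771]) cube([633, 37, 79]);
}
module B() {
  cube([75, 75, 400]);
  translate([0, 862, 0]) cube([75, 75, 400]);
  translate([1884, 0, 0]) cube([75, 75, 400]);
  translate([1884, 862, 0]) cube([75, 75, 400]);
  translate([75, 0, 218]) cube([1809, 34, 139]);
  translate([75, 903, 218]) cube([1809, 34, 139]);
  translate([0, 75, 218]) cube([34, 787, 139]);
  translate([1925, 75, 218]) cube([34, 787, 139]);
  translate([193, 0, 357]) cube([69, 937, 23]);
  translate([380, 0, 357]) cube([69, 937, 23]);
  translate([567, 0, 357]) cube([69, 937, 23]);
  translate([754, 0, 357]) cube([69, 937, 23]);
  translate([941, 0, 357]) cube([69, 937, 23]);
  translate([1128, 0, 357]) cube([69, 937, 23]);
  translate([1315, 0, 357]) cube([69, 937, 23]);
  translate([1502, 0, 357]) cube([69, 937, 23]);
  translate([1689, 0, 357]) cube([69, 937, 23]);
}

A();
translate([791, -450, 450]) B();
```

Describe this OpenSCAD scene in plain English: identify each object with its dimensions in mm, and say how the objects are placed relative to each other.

A is a rectangular picture frame lying in the x–z plane (depth along y). The opening is 633 mm wide (x) by 692 mm tall (z), surrounded by a border 79 mm wide on all four sides. The frame is 37 mm deep and is made of two full-height vertical stiles with two horizontal rails fitted between them.

B is a bed frame 1959 mm long (x) by 937 mm wide (y). Four 75×75 mm corner posts, 400 mm tall, at the corners of the footprint. Four rails of 34 mm thickness and 139 mm height run between adjacent posts with their undersides at z = 218 mm, their outer faces flush with the outside of the frame (the two x-running rails run between the posts' inner faces; the two y-running rails run between the posts' inner faces). 9 slats, each 69 mm wide (x) and 23 mm thick, lie across the top of the two x-running rails, running the full 937 mm width of the frame in y; the slats are evenly spaced along x between the inner faces of the end posts with equal gaps (rounded down to the nearest mm) at the −x end and between each pair — any rounding remainder accumulates at the +x end.

The bed frame is beside the picture frame with their tops flush at z = 850.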